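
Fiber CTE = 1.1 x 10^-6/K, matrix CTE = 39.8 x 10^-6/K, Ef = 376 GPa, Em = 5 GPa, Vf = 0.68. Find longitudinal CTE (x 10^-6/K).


E1 = Ef*Vf + Em*(1-Vf) = 257.28
alpha_1 = (alpha_f*Ef*Vf + alpha_m*Em*(1-Vf))/E1 = 1.34 x 10^-6/K

1.34 x 10^-6/K


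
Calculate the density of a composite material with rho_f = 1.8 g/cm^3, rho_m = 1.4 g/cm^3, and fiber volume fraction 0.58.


rho_c = rho_f*Vf + rho_m*(1-Vf) = 1.8*0.58 + 1.4*0.42 = 1.632 g/cm^3

1.632 g/cm^3


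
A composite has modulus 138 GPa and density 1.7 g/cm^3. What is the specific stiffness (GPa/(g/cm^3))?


Specific stiffness = E/rho = 138/1.7 = 81.2 GPa/(g/cm^3)

81.2 GPa/(g/cm^3)


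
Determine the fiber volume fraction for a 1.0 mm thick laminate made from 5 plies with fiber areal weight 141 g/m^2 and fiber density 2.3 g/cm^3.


Vf = n * FAW / (rho_f * h * 1000) = 5 * 141 / (2.3 * 1.0 * 1000) = 0.3065

0.3065


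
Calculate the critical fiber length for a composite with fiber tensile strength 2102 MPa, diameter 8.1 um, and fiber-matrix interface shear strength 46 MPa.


Lc = sigma_f * d / (2 * tau_i) = 2102 * 8.1 / (2 * 46) = 185.1 um

185.1 um


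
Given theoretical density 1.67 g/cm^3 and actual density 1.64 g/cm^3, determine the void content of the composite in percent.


Void% = (rho_theo - rho_actual)/rho_theo * 100 = (1.67 - 1.64)/1.67 * 100 = 1.8%

1.8%


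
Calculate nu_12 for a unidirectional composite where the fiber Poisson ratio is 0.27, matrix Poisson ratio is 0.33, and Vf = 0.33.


nu_12 = nu_f*Vf + nu_m*(1-Vf) = 0.27*0.33 + 0.33*0.67 = 0.3102

0.3102


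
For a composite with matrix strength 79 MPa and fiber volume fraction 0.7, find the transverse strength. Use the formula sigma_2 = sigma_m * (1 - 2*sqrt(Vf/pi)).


factor = 1 - 2*sqrt(0.7/pi) = 0.0559
sigma_2 = 79 * 0.0559 = 4.42 MPa

4.42 MPa


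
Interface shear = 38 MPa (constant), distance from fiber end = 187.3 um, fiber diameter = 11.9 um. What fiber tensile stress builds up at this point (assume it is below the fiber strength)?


Force balance: sigma_f * (pi*d^2/4) = tau * (pi*d) * x  ->  sigma_f = 4 * tau * x / d
sigma_f = 4 * 38 * 187.3 / 11.9 = 2392.4 MPa

2392.4 MPa


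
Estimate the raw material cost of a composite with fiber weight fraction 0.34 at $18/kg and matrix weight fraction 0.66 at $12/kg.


Cost = cost_f*Wf + cost_m*Wm = 18*0.34 + 12*0.66 = $14.04/kg

$14.04/kg


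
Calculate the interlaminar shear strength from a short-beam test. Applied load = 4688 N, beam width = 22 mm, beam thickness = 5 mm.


ILSS = 3F/(4bh) = 3*4688/(4*22*5) = 31.96 MPa

31.96 MPa


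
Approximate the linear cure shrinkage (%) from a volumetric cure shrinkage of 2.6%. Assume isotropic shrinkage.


Linear shrinkage ≈ vol_shrink/3 = 2.6/3 = 0.867%

0.867%


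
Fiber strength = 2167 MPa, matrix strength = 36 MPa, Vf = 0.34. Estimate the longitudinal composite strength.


sigma_1 = sigma_f*Vf + sigma_m*(1-Vf) = 2167*0.34 + 36*0.66 = 760.5 MPa

760.5 MPa


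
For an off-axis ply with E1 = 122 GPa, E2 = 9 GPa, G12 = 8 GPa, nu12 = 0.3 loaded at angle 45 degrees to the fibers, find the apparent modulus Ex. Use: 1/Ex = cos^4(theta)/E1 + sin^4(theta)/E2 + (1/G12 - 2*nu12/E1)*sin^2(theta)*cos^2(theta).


cos^4(45) = 0.25, sin^4(45) = 0.25, sin^2(45)*cos^2(45) = 0.25
1/G12 - 2*nu12/E1 = 1/8 - 2*0.3/122 = 0.120082 GPa^-1
1/Ex = 0.25/122 + 0.25/9 + 0.120082*0.25 = 0.0598475 GPa^-1
Ex = 16.71 GPa

16.71 GPa


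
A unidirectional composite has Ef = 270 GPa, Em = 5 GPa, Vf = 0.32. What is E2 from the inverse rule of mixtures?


1/E2 = Vf/Ef + (1-Vf)/Em = 0.32/270 + 0.68/5
E2 = 7.29 GPa

7.29 GPa


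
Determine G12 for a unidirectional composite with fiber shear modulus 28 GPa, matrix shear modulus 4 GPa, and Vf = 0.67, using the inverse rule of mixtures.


1/G12 = Vf/Gf + (1-Vf)/Gm = 0.67/28 + 0.33/4
G12 = 9.4 GPa

9.4 GPa


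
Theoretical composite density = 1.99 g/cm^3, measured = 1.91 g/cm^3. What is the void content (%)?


Void% = (rho_theo - rho_actual)/rho_theo * 100 = (1.99 - 1.91)/1.99 * 100 = 4.02%

4.02%


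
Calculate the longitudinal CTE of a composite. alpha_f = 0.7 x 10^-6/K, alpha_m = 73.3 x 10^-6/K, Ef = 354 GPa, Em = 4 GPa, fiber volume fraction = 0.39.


E1 = Ef*Vf + Em*(1-Vf) = 140.5
alpha_1 = (alpha_f*Ef*Vf + alpha_m*Em*(1-Vf))/E1 = 1.96 x 10^-6/K

1.96 x 10^-6/K


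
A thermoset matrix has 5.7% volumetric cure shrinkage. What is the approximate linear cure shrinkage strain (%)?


Linear shrinkage ≈ vol_shrink/3 = 5.7/3 = 1.9%

1.9%


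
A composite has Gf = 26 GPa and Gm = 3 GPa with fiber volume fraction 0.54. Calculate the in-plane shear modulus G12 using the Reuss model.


1/G12 = Vf/Gf + (1-Vf)/Gm = 0.54/26 + 0.46/3
G12 = 5.74 GPa

5.74 GPa


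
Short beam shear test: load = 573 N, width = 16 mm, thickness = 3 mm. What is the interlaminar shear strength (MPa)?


ILSS = 3F/(4bh) = 3*573/(4*16*3) = 8.95 MPa

8.95 MPa


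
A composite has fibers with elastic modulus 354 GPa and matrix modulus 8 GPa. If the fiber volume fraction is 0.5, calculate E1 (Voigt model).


E1 = Ef*Vf + Em*(1-Vf) = 354*0.5 + 8*0.5 = 181.0 GPa

181.0 GPa


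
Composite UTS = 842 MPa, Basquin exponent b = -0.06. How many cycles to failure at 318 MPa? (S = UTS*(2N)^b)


N = 0.5 * (S/UTS)^(1/b) = 0.5 * (318/842)^(1/-0.06) = 5.5854e+06 cycles

5.5854e+06 cycles


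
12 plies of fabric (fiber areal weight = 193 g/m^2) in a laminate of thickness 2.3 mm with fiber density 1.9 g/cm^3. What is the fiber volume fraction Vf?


Vf = n * FAW / (rho_f * h * 1000) = 12 * 193 / (1.9 * 2.3 * 1000) = 0.53

0.53


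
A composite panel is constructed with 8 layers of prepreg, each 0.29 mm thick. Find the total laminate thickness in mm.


h = n * t_ply = 8 * 0.29 = 2.32 mm

2.32 mm


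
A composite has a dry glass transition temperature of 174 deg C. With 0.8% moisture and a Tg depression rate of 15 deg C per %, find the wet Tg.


Tg_wet = Tg_dry - k*moisture = 174 - 15*0.8 = 162.0 deg C

162.0 deg C


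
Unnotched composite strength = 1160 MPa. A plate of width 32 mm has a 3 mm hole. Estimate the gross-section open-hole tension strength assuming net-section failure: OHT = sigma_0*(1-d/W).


OHT = sigma_0*(1-d/W) = 1160*(1-3/32) = 1051.3 MPa

1051.3 MPa


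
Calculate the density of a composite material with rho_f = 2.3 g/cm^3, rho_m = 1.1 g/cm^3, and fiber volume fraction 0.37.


rho_c = rho_f*Vf + rho_m*(1-Vf) = 2.3*0.37 + 1.1*0.63 = 1.544 g/cm^3

1.544 g/cm^3


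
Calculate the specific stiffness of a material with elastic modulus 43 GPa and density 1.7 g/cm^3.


Specific stiffness = E/rho = 43/1.7 = 25.3 GPa/(g/cm^3)

25.3 GPa/(g/cm^3)


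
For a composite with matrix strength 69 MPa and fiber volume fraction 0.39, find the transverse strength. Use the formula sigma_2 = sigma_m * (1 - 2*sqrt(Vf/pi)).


factor = 1 - 2*sqrt(0.39/pi) = 0.2953
sigma_2 = 69 * 0.2953 = 20.38 MPa

20.38 MPa


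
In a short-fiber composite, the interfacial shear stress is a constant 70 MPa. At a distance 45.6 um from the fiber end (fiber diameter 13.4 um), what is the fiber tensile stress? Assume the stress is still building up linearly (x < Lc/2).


Force balance: sigma_f * (pi*d^2/4) = tau * (pi*d) * x  ->  sigma_f = 4 * tau * x / d
sigma_f = 4 * 70 * 45.6 / 13.4 = 952.8 MPa

952.8 MPa


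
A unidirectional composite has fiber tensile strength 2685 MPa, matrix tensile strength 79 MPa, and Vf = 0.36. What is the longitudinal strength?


sigma_1 = sigma_f*Vf + sigma_m*(1-Vf) = 2685*0.36 + 79*0.64 = 1017.2 MPa

1017.2 MPa


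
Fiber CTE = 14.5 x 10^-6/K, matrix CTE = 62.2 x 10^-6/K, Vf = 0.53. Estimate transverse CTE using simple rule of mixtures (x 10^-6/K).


alpha_2 = alpha_f*Vf + alpha_m*(1-Vf) = 14.5*0.53 + 62.2*0.47 = 36.9 x 10^-6/K

36.9 x 10^-6/K


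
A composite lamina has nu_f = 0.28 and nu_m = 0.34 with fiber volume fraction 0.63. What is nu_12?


nu_12 = nu_f*Vf + nu_m*(1-Vf) = 0.28*0.63 + 0.34*0.37 = 0.3022

0.3022


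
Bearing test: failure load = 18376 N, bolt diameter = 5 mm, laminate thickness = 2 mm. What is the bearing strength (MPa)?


sigma_br = F/(d*h) = 18376/(5*2) = 1837.6 MPa

1837.6 MPa


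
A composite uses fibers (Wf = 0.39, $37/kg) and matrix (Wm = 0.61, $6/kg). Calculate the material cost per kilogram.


Cost = cost_f*Wf + cost_m*Wm = 37*0.39 + 6*0.61 = $18.09/kg

$18.09/kg


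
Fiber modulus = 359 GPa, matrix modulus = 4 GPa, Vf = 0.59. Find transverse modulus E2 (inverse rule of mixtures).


1/E2 = Vf/Ef + (1-Vf)/Em = 0.59/359 + 0.41/4
E2 = 9.6 GPa

9.6 GPa


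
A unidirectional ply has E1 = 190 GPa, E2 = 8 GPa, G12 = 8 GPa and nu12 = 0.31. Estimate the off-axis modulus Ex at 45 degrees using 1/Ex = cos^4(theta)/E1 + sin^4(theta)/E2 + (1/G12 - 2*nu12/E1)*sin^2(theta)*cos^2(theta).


cos^4(45) = 0.25, sin^4(45) = 0.25, sin^2(45)*cos^2(45) = 0.25
1/G12 - 2*nu12/E1 = 1/8 - 2*0.31/190 = 0.121737 GPa^-1
1/Ex = 0.25/190 + 0.25/8 + 0.121737*0.25 = 0.063 GPa^-1
Ex = 15.87 GPa

15.87 GPa


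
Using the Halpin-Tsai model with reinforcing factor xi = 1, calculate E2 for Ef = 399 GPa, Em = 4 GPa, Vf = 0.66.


eta = (Ef/Em - 1)/(Ef/Em + xi) = (99.75 - 1)/(99.75 + 1) = 0.9801
E2 = Em*(1+xi*eta*Vf)/(1-eta*Vf) = 18.66 GPa

18.66 GPa


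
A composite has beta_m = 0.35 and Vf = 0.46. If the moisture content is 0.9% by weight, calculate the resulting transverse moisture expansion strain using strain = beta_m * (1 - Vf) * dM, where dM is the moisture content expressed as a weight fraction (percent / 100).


dM = 0.9/100 = 0.009
strain = beta_m * (1-Vf) * dM = 0.35 * 0.54 * 0.009 = 0.001701

0.001701


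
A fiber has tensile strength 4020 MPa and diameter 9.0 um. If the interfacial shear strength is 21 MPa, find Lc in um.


Lc = sigma_f * d / (2 * tau_i) = 4020 * 9.0 / (2 * 21) = 861.4 um

861.4 um


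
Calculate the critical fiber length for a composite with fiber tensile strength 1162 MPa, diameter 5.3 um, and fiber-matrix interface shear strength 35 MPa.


Lc = sigma_f * d / (2 * tau_i) = 1162 * 5.3 / (2 * 35) = 88.0 um

88.0 um


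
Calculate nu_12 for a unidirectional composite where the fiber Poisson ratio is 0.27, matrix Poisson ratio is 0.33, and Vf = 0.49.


nu_12 = nu_f*Vf + nu_m*(1-Vf) = 0.27*0.49 + 0.33*0.51 = 0.3006

0.3006


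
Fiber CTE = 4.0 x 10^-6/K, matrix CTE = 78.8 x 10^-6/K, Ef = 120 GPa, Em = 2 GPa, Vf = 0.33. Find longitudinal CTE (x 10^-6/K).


E1 = Ef*Vf + Em*(1-Vf) = 40.94
alpha_1 = (alpha_f*Ef*Vf + alpha_m*Em*(1-Vf))/E1 = 6.45 x 10^-6/K

6.45 x 10^-6/K


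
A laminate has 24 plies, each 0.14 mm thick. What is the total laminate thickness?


h = n * t_ply = 24 * 0.14 = 3.36 mm

3.36 mm


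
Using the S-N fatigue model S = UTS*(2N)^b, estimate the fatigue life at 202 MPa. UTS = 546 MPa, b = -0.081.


N = 0.5 * (S/UTS)^(1/b) = 0.5 * (202/546)^(1/-0.081) = 107236.7759 cycles

107236.7759 cycles


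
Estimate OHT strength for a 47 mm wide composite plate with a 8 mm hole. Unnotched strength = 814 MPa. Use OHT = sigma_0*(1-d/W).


OHT = sigma_0*(1-d/W) = 814*(1-8/47) = 675.4 MPa

675.4 MPa


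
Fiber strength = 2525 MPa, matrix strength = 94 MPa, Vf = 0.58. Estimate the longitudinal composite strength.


sigma_1 = sigma_f*Vf + sigma_m*(1-Vf) = 2525*0.58 + 94*0.42 = 1504.0 MPa

1504.0 MPa


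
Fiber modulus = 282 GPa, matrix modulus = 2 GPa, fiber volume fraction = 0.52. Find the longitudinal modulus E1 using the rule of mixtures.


E1 = Ef*Vf + Em*(1-Vf) = 282*0.52 + 2*0.48 = 147.6 GPa

147.6 GPa


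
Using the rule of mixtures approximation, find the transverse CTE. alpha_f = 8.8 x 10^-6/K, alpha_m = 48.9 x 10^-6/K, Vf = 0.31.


alpha_2 = alpha_f*Vf + alpha_m*(1-Vf) = 8.8*0.31 + 48.9*0.69 = 36.5 x 10^-6/K

36.5 x 10^-6/K


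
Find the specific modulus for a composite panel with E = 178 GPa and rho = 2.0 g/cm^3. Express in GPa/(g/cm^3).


Specific stiffness = E/rho = 178/2.0 = 89.0 GPa/(g/cm^3)

89.0 GPa/(g/cm^3)


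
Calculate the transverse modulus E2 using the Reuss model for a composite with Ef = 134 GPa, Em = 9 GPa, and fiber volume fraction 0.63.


1/E2 = Vf/Ef + (1-Vf)/Em = 0.63/134 + 0.37/9
E2 = 21.83 GPa

21.83 GPa


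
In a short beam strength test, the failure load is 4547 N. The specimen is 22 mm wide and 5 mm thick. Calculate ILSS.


ILSS = 3F/(4bh) = 3*4547/(4*22*5) = 31.0 MPa

31.0 MPa


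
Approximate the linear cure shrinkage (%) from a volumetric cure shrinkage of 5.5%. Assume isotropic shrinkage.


Linear shrinkage ≈ vol_shrink/3 = 5.5/3 = 1.833%

1.833%


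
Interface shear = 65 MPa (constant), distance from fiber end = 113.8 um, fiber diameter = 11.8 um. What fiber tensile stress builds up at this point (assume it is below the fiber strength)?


Force balance: sigma_f * (pi*d^2/4) = tau * (pi*d) * x  ->  sigma_f = 4 * tau * x / d
sigma_f = 4 * 65 * 113.8 / 11.8 = 2507.5 MPa

2507.5 MPa


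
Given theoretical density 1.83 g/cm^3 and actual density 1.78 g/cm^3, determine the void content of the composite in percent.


Void% = (rho_theo - rho_actual)/rho_theo * 100 = (1.83 - 1.78)/1.83 * 100 = 2.73%

2.73%


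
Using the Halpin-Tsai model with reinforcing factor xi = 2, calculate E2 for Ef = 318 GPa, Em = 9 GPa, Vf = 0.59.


eta = (Ef/Em - 1)/(Ef/Em + xi) = (35.3333 - 1)/(35.3333 + 2) = 0.9196
E2 = Em*(1+xi*eta*Vf)/(1-eta*Vf) = 41.03 GPa

41.03 GPa


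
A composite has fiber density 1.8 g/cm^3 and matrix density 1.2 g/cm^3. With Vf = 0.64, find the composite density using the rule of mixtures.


rho_c = rho_f*Vf + rho_m*(1-Vf) = 1.8*0.64 + 1.2*0.36 = 1.584 g/cm^3

1.584 g/cm^3


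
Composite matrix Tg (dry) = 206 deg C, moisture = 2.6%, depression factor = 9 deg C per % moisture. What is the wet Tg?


Tg_wet = Tg_dry - k*moisture = 206 - 9*2.6 = 182.6 deg C

182.6 deg C


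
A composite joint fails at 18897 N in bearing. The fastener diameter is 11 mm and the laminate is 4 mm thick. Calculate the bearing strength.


sigma_br = F/(d*h) = 18897/(11*4) = 429.5 MPa

429.5 MPa


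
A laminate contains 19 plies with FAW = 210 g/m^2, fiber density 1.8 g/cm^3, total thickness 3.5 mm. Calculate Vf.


Vf = n * FAW / (rho_f * h * 1000) = 19 * 210 / (1.8 * 3.5 * 1000) = 0.6333

0.6333


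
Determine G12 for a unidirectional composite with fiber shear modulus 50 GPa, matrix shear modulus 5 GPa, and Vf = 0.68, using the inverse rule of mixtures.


1/G12 = Vf/Gf + (1-Vf)/Gm = 0.68/50 + 0.32/5
G12 = 12.89 GPa

12.89 GPa


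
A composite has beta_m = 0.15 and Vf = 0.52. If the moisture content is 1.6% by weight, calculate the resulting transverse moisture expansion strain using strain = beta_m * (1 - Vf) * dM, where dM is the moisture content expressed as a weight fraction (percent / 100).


dM = 1.6/100 = 0.016
strain = beta_m * (1-Vf) * dM = 0.15 * 0.48 * 0.016 = 0.001152

0.001152


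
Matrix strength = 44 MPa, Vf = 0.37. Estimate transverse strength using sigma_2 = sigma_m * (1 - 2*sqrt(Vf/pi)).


factor = 1 - 2*sqrt(0.37/pi) = 0.3136
sigma_2 = 44 * 0.3136 = 13.8 MPa

13.8 MPa


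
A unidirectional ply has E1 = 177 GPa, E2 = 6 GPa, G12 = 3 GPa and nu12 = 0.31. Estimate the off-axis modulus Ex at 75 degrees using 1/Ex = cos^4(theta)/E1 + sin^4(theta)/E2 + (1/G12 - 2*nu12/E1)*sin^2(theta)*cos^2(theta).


cos^4(75) = 0.004487, sin^4(75) = 0.870513, sin^2(75)*cos^2(75) = 0.0625
1/G12 - 2*nu12/E1 = 1/3 - 2*0.31/177 = 0.329831 GPa^-1
1/Ex = 0.004487/177 + 0.870513/6 + 0.329831*0.0625 = 0.1657252 GPa^-1
Ex = 6.03 GPa

6.03 GPa


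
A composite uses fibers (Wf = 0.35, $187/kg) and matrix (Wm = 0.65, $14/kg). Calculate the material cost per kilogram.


Cost = cost_f*Wf + cost_m*Wm = 187*0.35 + 14*0.65 = $74.55/kg

$74.55/kg


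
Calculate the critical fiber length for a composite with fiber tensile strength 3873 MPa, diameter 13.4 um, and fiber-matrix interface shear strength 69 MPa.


Lc = sigma_f * d / (2 * tau_i) = 3873 * 13.4 / (2 * 69) = 376.1 um

376.1 um


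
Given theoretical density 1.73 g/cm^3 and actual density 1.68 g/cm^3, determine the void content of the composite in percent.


Void% = (rho_theo - rho_actual)/rho_theo * 100 = (1.73 - 1.68)/1.73 * 100 = 2.89%

2.89%


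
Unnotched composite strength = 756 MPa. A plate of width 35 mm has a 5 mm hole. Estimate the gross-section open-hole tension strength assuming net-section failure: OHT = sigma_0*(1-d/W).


OHT = sigma_0*(1-d/W) = 756*(1-5/35) = 648.0 MPa

648.0 MPa


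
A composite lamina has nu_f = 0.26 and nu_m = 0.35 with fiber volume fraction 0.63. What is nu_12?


nu_12 = nu_f*Vf + nu_m*(1-Vf) = 0.26*0.63 + 0.35*0.37 = 0.2933

0.2933


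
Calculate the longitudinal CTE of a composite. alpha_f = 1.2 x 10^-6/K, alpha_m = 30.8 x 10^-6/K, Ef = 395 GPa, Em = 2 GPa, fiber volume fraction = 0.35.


E1 = Ef*Vf + Em*(1-Vf) = 139.55
alpha_1 = (alpha_f*Ef*Vf + alpha_m*Em*(1-Vf))/E1 = 1.48 x 10^-6/K

1.48 x 10^-6/K


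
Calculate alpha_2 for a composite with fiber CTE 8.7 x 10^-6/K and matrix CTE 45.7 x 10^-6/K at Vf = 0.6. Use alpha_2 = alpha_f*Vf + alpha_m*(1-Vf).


alpha_2 = alpha_f*Vf + alpha_m*(1-Vf) = 8.7*0.6 + 45.7*0.4 = 23.5 x 10^-6/K

23.5 x 10^-6/K


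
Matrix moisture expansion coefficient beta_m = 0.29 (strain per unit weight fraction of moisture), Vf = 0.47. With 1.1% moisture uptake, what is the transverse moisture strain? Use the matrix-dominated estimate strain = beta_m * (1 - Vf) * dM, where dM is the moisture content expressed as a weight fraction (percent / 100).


dM = 1.1/100 = 0.011
strain = beta_m * (1-Vf) * dM = 0.29 * 0.53 * 0.011 = 0.0016907

0.0016907


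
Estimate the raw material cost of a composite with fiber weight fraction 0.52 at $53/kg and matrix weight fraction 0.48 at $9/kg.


Cost = cost_f*Wf + cost_m*Wm = 53*0.52 + 9*0.48 = $31.88/kg

$31.88/kg


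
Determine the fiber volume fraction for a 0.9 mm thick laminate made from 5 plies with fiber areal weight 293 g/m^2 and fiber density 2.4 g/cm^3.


Vf = n * FAW / (rho_f * h * 1000) = 5 * 293 / (2.4 * 0.9 * 1000) = 0.6782

0.6782


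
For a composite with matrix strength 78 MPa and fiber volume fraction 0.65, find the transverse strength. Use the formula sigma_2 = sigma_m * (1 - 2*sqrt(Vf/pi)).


factor = 1 - 2*sqrt(0.65/pi) = 0.0903
sigma_2 = 78 * 0.0903 = 7.04 MPa

7.04 MPa


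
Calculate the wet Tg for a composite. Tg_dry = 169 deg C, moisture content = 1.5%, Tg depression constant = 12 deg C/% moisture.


Tg_wet = Tg_dry - k*moisture = 169 - 12*1.5 = 151.0 deg C

151.0 deg C


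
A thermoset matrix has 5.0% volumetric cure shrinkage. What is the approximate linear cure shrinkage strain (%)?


Linear shrinkage ≈ vol_shrink/3 = 5.0/3 = 1.667%

1.667%


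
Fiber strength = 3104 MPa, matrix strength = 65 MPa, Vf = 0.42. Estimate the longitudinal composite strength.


sigma_1 = sigma_f*Vf + sigma_m*(1-Vf) = 3104*0.42 + 65*0.58 = 1341.4 MPa

1341.4 MPa


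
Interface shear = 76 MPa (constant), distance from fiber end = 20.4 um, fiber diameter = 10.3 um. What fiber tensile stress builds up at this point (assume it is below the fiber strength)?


Force balance: sigma_f * (pi*d^2/4) = tau * (pi*d) * x  ->  sigma_f = 4 * tau * x / d
sigma_f = 4 * 76 * 20.4 / 10.3 = 602.1 MPa

602.1 MPa


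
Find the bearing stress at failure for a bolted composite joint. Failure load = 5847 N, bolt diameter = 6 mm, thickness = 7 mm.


sigma_br = F/(d*h) = 5847/(6*7) = 139.2 MPa

139.2 MPa


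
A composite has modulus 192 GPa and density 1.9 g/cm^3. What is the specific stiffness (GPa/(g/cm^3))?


Specific stiffness = E/rho = 192/1.9 = 101.1 GPa/(g/cm^3)

101.1 GPa/(g/cm^3)


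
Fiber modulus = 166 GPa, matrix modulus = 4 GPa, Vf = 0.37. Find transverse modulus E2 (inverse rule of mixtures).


1/E2 = Vf/Ef + (1-Vf)/Em = 0.37/166 + 0.63/4
E2 = 6.26 GPa

6.26 GPa


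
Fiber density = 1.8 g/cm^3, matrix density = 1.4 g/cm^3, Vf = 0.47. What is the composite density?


rho_c = rho_f*Vf + rho_m*(1-Vf) = 1.8*0.47 + 1.4*0.53 = 1.588 g/cm^3

1.588 g/cm^3


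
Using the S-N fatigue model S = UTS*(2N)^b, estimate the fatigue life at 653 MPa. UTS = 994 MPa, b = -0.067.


N = 0.5 * (S/UTS)^(1/b) = 0.5 * (653/994)^(1/-0.067) = 264.5152 cycles

264.5152 cycles


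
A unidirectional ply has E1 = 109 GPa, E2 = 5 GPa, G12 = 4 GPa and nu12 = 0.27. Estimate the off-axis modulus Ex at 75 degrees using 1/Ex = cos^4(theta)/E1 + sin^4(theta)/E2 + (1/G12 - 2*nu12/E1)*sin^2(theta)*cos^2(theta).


cos^4(75) = 0.004487, sin^4(75) = 0.870513, sin^2(75)*cos^2(75) = 0.0625
1/G12 - 2*nu12/E1 = 1/4 - 2*0.27/109 = 0.245046 GPa^-1
1/Ex = 0.004487/109 + 0.870513/5 + 0.245046*0.0625 = 0.1894591 GPa^-1
Ex = 5.28 GPa

5.28 GPa


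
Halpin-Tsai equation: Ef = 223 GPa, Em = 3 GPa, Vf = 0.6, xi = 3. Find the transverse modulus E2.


eta = (Ef/Em - 1)/(Ef/Em + xi) = (74.3333 - 1)/(74.3333 + 3) = 0.9483
E2 = Em*(1+xi*eta*Vf)/(1-eta*Vf) = 18.84 GPa

18.84 GPa


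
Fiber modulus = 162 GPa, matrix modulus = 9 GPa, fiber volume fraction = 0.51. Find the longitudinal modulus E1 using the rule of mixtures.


E1 = Ef*Vf + Em*(1-Vf) = 162*0.51 + 9*0.49 = 87.03 GPa

87.03 GPa


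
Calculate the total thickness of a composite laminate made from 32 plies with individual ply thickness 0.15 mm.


h = n * t_ply = 32 * 0.15 = 4.8 mm

4.8 mm


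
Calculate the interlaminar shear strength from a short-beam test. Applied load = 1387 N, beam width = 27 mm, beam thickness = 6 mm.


ILSS = 3F/(4bh) = 3*1387/(4*27*6) = 6.42 MPa

6.42 MPa


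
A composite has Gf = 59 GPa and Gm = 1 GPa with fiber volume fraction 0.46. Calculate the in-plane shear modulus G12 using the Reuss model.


1/G12 = Vf/Gf + (1-Vf)/Gm = 0.46/59 + 0.54/1
G12 = 1.83 GPa

1.83 GPa


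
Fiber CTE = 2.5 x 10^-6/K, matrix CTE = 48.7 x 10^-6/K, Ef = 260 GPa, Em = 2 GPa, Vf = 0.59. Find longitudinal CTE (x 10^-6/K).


E1 = Ef*Vf + Em*(1-Vf) = 154.22
alpha_1 = (alpha_f*Ef*Vf + alpha_m*Em*(1-Vf))/E1 = 2.75 x 10^-6/K

2.75 x 10^-6/K


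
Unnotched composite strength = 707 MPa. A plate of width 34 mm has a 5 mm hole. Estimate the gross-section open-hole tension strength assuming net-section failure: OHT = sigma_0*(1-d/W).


OHT = sigma_0*(1-d/W) = 707*(1-5/34) = 603.0 MPa

603.0 MPa


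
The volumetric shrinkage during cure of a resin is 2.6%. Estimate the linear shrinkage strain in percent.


Linear shrinkage ≈ vol_shrink/3 = 2.6/3 = 0.867%

0.867%


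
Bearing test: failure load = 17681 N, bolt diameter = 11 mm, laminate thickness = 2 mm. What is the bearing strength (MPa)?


sigma_br = F/(d*h) = 17681/(11*2) = 803.7 MPa

803.7 MPa


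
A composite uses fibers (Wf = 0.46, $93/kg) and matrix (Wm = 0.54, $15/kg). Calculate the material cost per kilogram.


Cost = cost_f*Wf + cost_m*Wm = 93*0.46 + 15*0.54 = $50.88/kg

$50.88/kg


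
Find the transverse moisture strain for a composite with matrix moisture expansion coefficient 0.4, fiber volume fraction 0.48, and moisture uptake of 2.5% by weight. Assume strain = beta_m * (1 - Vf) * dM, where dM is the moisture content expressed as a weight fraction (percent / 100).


dM = 2.5/100 = 0.025
strain = beta_m * (1-Vf) * dM = 0.4 * 0.52 * 0.025 = 0.0052

0.0052


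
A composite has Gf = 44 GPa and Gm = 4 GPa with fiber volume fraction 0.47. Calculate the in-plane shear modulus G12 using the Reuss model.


1/G12 = Vf/Gf + (1-Vf)/Gm = 0.47/44 + 0.53/4
G12 = 6.98 GPa

6.98 GPa


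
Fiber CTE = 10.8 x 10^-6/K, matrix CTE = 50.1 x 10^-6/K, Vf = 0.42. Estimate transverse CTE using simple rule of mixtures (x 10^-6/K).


alpha_2 = alpha_f*Vf + alpha_m*(1-Vf) = 10.8*0.42 + 50.1*0.58 = 33.6 x 10^-6/K

33.6 x 10^-6/K


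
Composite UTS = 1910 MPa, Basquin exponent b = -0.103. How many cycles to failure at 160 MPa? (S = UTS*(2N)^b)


N = 0.5 * (S/UTS)^(1/b) = 0.5 * (160/1910)^(1/-0.103) = 1.4271e+10 cycles

1.4271e+10 cycles


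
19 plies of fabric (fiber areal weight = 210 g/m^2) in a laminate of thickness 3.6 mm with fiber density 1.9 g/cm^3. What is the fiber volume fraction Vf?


Vf = n * FAW / (rho_f * h * 1000) = 19 * 210 / (1.9 * 3.6 * 1000) = 0.5833

0.5833


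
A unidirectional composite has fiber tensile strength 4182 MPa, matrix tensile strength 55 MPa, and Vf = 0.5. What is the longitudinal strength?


sigma_1 = sigma_f*Vf + sigma_m*(1-Vf) = 4182*0.5 + 55*0.5 = 2118.5 MPa

2118.5 MPa


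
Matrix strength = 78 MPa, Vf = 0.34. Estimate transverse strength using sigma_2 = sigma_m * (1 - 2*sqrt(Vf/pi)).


factor = 1 - 2*sqrt(0.34/pi) = 0.342
sigma_2 = 78 * 0.342 = 26.68 MPa

26.68 MPa


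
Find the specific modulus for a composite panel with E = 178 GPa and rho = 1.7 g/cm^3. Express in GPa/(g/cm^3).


Specific stiffness = E/rho = 178/1.7 = 104.7 GPa/(g/cm^3)

104.7 GPa/(g/cm^3)


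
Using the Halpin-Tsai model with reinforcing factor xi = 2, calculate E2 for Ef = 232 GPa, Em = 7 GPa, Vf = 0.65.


eta = (Ef/Em - 1)/(Ef/Em + xi) = (33.1429 - 1)/(33.1429 + 2) = 0.9146
E2 = Em*(1+xi*eta*Vf)/(1-eta*Vf) = 37.79 GPa

37.79 GPa


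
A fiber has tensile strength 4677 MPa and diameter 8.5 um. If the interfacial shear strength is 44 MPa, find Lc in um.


Lc = sigma_f * d / (2 * tau_i) = 4677 * 8.5 / (2 * 44) = 451.8 um

451.8 um


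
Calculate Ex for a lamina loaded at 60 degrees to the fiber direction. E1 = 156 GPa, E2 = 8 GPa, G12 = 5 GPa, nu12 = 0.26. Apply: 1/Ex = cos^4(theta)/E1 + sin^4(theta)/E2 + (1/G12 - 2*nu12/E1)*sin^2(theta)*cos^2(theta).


cos^4(60) = 0.0625, sin^4(60) = 0.5625, sin^2(60)*cos^2(60) = 0.1875
1/G12 - 2*nu12/E1 = 1/5 - 2*0.26/156 = 0.196667 GPa^-1
1/Ex = 0.0625/156 + 0.5625/8 + 0.196667*0.1875 = 0.1075881 GPa^-1
Ex = 9.29 GPa

9.29 GPa


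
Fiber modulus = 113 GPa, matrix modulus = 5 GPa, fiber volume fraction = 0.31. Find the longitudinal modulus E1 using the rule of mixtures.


E1 = Ef*Vf + Em*(1-Vf) = 113*0.31 + 5*0.69 = 38.48 GPa

38.48 GPa


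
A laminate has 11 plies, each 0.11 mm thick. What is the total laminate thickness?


h = n * t_ply = 11 * 0.11 = 1.21 mm

1.21 mm


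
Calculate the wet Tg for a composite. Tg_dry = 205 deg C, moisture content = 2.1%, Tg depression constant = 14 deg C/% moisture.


Tg_wet = Tg_dry - k*moisture = 205 - 14*2.1 = 175.6 deg C

175.6 deg C


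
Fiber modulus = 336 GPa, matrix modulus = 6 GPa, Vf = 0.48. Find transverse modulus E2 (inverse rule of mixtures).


1/E2 = Vf/Ef + (1-Vf)/Em = 0.48/336 + 0.52/6
E2 = 11.35 GPa

11.35 GPa


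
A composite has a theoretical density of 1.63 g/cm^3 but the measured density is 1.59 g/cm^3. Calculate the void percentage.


Void% = (rho_theo - rho_actual)/rho_theo * 100 = (1.63 - 1.59)/1.63 * 100 = 2.45%

2.45%


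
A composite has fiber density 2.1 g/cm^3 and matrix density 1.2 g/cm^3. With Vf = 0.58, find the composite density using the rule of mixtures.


rho_c = rho_f*Vf + rho_m*(1-Vf) = 2.1*0.58 + 1.2*0.42 = 1.722 g/cm^3

1.722 g/cm^3


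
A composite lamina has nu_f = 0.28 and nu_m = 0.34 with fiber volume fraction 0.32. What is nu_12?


nu_12 = nu_f*Vf + nu_m*(1-Vf) = 0.28*0.32 + 0.34*0.68 = 0.3208

0.3208


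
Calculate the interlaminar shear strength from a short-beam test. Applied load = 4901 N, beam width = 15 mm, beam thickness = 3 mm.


ILSS = 3F/(4bh) = 3*4901/(4*15*3) = 81.68 MPa

81.68 MPa


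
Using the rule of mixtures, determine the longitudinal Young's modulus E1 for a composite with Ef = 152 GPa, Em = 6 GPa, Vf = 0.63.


E1 = Ef*Vf + Em*(1-Vf) = 152*0.63 + 6*0.37 = 97.98 GPa

97.98 GPa


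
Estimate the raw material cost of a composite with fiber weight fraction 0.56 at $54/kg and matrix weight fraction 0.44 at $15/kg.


Cost = cost_f*Wf + cost_m*Wm = 54*0.56 + 15*0.44 = $36.84/kg

$36.84/kg


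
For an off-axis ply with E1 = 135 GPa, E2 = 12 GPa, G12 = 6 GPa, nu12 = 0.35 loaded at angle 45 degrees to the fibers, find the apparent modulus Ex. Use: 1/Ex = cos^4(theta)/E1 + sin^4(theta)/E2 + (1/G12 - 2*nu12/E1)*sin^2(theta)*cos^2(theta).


cos^4(45) = 0.25, sin^4(45) = 0.25, sin^2(45)*cos^2(45) = 0.25
1/G12 - 2*nu12/E1 = 1/6 - 2*0.35/135 = 0.161481 GPa^-1
1/Ex = 0.25/135 + 0.25/12 + 0.161481*0.25 = 0.0630556 GPa^-1
Ex = 15.86 GPa

15.86 GPa


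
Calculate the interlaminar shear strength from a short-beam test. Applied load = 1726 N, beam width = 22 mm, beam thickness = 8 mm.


ILSS = 3F/(4bh) = 3*1726/(4*22*8) = 7.36 MPa

7.36 MPa


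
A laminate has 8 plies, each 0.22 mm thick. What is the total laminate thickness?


h = n * t_ply = 8 * 0.22 = 1.76 mm

1.76 mm


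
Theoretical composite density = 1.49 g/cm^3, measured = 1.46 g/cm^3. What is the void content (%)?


Void% = (rho_theo - rho_actual)/rho_theo * 100 = (1.49 - 1.46)/1.49 * 100 = 2.01%

2.01%


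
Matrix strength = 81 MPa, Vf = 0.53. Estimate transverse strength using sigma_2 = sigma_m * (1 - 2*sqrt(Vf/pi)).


factor = 1 - 2*sqrt(0.53/pi) = 0.1785
sigma_2 = 81 * 0.1785 = 14.46 MPa

14.46 MPa


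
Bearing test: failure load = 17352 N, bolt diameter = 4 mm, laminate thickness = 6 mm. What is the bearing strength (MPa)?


sigma_br = F/(d*h) = 17352/(4*6) = 723.0 MPa

723.0 MPa


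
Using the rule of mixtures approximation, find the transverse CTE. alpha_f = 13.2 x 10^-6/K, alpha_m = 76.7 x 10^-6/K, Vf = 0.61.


alpha_2 = alpha_f*Vf + alpha_m*(1-Vf) = 13.2*0.61 + 76.7*0.39 = 38.0 x 10^-6/K

38.0 x 10^-6/K


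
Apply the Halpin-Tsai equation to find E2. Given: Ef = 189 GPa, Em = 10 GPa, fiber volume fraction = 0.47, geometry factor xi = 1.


eta = (Ef/Em - 1)/(Ef/Em + xi) = (18.9 - 1)/(18.9 + 1) = 0.8995
E2 = Em*(1+xi*eta*Vf)/(1-eta*Vf) = 24.65 GPa

24.65 GPa


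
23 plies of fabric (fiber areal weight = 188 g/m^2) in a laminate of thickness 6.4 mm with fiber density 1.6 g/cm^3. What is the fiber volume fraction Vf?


Vf = n * FAW / (rho_f * h * 1000) = 23 * 188 / (1.6 * 6.4 * 1000) = 0.4223

0.4223


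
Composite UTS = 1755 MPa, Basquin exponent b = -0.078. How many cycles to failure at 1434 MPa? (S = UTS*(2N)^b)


N = 0.5 * (S/UTS)^(1/b) = 0.5 * (1434/1755)^(1/-0.078) = 6.6633 cycles

6.6633 cycles


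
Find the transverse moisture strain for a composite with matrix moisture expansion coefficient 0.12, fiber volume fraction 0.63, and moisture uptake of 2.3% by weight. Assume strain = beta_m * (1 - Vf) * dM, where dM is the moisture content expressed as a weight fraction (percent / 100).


dM = 2.3/100 = 0.023
strain = beta_m * (1-Vf) * dM = 0.12 * 0.37 * 0.023 = 0.0010212

0.0010212


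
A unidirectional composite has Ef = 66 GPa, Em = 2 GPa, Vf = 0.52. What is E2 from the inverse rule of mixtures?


1/E2 = Vf/Ef + (1-Vf)/Em = 0.52/66 + 0.48/2
E2 = 4.03 GPa

4.03 GPa


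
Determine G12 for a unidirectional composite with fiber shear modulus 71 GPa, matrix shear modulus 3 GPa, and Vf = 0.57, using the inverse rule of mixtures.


1/G12 = Vf/Gf + (1-Vf)/Gm = 0.57/71 + 0.43/3
G12 = 6.61 GPa

6.61 GPa


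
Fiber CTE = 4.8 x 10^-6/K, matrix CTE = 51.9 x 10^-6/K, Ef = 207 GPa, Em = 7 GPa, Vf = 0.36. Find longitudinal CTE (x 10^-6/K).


E1 = Ef*Vf + Em*(1-Vf) = 79.0
alpha_1 = (alpha_f*Ef*Vf + alpha_m*Em*(1-Vf))/E1 = 7.47 x 10^-6/K

7.47 x 10^-6/K


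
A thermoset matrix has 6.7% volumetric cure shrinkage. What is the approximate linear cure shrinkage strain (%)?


Linear shrinkage ≈ vol_shrink/3 = 6.7/3 = 2.233%

2.233%


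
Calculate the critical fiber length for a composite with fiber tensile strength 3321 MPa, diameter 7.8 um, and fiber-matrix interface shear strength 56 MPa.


Lc = sigma_f * d / (2 * tau_i) = 3321 * 7.8 / (2 * 56) = 231.3 um

231.3 um


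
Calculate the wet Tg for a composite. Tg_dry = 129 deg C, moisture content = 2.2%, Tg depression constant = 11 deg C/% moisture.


Tg_wet = Tg_dry - k*moisture = 129 - 11*2.2 = 104.8 deg C

104.8 deg C


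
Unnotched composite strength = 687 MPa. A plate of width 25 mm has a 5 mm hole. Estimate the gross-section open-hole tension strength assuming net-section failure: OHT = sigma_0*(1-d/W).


OHT = sigma_0*(1-d/W) = 687*(1-5/25) = 549.6 MPa

549.6 MPa


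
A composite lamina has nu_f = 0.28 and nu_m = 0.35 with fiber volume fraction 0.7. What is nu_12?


nu_12 = nu_f*Vf + nu_m*(1-Vf) = 0.28*0.7 + 0.35*0.3 = 0.301

0.301


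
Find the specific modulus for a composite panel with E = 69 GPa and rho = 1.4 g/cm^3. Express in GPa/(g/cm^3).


Specific stiffness = E/rho = 69/1.4 = 49.3 GPa/(g/cm^3)

49.3 GPa/(g/cm^3)


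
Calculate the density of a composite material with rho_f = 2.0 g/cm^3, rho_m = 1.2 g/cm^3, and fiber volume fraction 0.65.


rho_c = rho_f*Vf + rho_m*(1-Vf) = 2.0*0.65 + 1.2*0.35 = 1.72 g/cm^3

1.72 g/cm^3


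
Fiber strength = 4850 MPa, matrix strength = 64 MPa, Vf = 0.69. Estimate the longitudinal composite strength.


sigma_1 = sigma_f*Vf + sigma_m*(1-Vf) = 4850*0.69 + 64*0.31 = 3366.3 MPa

3366.3 MPa


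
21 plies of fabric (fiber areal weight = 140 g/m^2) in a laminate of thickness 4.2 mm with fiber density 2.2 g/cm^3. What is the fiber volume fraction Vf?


Vf = n * FAW / (rho_f * h * 1000) = 21 * 140 / (2.2 * 4.2 * 1000) = 0.3182

0.3182


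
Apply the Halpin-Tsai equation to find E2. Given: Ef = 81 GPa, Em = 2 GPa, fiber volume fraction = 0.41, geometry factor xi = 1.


eta = (Ef/Em - 1)/(Ef/Em + xi) = (40.5 - 1)/(40.5 + 1) = 0.9518
E2 = Em*(1+xi*eta*Vf)/(1-eta*Vf) = 4.56 GPa

4.56 GPa


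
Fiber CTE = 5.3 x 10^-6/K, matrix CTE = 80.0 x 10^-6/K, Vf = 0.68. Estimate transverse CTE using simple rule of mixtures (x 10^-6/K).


alpha_2 = alpha_f*Vf + alpha_m*(1-Vf) = 5.3*0.68 + 80.0*0.32 = 29.2 x 10^-6/K

29.2 x 10^-6/K


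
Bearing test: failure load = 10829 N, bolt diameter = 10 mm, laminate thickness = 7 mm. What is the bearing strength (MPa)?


sigma_br = F/(d*h) = 10829/(10*7) = 154.7 MPa

154.7 MPa


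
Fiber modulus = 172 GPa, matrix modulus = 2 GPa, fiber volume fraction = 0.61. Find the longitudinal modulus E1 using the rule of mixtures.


E1 = Ef*Vf + Em*(1-Vf) = 172*0.61 + 2*0.39 = 105.7 GPa

105.7 GPa


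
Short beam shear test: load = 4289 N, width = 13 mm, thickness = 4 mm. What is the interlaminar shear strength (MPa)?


ILSS = 3F/(4bh) = 3*4289/(4*13*4) = 61.86 MPa

61.86 MPa


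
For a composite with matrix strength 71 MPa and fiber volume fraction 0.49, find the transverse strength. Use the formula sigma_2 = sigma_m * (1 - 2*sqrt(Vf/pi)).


factor = 1 - 2*sqrt(0.49/pi) = 0.2101
sigma_2 = 71 * 0.2101 = 14.92 MPa

14.92 MPa


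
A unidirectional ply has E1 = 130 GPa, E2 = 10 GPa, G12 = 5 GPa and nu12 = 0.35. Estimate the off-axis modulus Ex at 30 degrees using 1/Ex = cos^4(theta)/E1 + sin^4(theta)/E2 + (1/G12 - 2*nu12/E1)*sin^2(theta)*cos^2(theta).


cos^4(30) = 0.5625, sin^4(30) = 0.0625, sin^2(30)*cos^2(30) = 0.1875
1/G12 - 2*nu12/E1 = 1/5 - 2*0.35/130 = 0.194615 GPa^-1
1/Ex = 0.5625/130 + 0.0625/10 + 0.194615*0.1875 = 0.0470673 GPa^-1
Ex = 21.25 GPa

21.25 GPa


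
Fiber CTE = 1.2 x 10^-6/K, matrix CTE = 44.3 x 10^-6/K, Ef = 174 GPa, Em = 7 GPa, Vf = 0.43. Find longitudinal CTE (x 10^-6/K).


E1 = Ef*Vf + Em*(1-Vf) = 78.81
alpha_1 = (alpha_f*Ef*Vf + alpha_m*Em*(1-Vf))/E1 = 3.38 x 10^-6/K

3.38 x 10^-6/K


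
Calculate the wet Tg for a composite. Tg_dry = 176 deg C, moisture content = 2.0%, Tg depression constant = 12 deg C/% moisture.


Tg_wet = Tg_dry - k*moisture = 176 - 12*2.0 = 152.0 deg C

152.0 deg C


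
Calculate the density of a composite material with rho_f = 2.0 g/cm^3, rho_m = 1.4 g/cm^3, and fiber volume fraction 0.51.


rho_c = rho_f*Vf + rho_m*(1-Vf) = 2.0*0.51 + 1.4*0.49 = 1.706 g/cm^3

1.706 g/cm^3


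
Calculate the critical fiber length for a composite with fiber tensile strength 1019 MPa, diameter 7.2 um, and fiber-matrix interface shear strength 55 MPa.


Lc = sigma_f * d / (2 * tau_i) = 1019 * 7.2 / (2 * 55) = 66.7 um

66.7 um


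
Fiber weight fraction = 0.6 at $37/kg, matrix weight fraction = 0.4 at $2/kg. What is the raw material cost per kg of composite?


Cost = cost_f*Wf + cost_m*Wm = 37*0.6 + 2*0.4 = $23.0/kg

$23.0/kg


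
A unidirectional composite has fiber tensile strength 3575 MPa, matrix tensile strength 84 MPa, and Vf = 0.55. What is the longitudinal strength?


sigma_1 = sigma_f*Vf + sigma_m*(1-Vf) = 3575*0.55 + 84*0.45 = 2004.1 MPa

2004.1 MPa


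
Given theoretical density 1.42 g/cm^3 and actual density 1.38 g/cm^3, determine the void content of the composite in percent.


Void% = (rho_theo - rho_actual)/rho_theo * 100 = (1.42 - 1.38)/1.42 * 100 = 2.82%

2.82%


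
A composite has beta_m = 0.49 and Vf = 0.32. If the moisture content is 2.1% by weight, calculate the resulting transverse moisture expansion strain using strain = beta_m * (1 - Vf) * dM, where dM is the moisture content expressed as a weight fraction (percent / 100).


dM = 2.1/100 = 0.021
strain = beta_m * (1-Vf) * dM = 0.49 * 0.68 * 0.021 = 0.0069972

0.0069972


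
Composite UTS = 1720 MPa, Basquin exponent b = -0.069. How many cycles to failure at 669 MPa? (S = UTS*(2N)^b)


N = 0.5 * (S/UTS)^(1/b) = 0.5 * (669/1720)^(1/-0.069) = 439017.6906 cycles

439017.6906 cycles


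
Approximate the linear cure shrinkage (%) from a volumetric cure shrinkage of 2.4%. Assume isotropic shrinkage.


Linear shrinkage ≈ vol_shrink/3 = 2.4/3 = 0.8%

0.8%


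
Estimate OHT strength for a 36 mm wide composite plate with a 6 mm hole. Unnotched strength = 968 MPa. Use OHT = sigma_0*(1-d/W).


OHT = sigma_0*(1-d/W) = 968*(1-6/36) = 806.7 MPa

806.7 MPa


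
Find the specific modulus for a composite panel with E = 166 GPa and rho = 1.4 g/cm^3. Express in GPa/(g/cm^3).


Specific stiffness = E/rho = 166/1.4 = 118.6 GPa/(g/cm^3)

118.6 GPa/(g/cm^3)


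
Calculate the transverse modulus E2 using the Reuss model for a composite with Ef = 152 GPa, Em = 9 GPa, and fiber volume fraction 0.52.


1/E2 = Vf/Ef + (1-Vf)/Em = 0.52/152 + 0.48/9
E2 = 17.62 GPa

17.62 GPa


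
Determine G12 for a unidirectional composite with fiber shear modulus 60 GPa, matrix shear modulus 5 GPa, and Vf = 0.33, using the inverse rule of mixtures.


1/G12 = Vf/Gf + (1-Vf)/Gm = 0.33/60 + 0.67/5
G12 = 7.17 GPa

7.17 GPa


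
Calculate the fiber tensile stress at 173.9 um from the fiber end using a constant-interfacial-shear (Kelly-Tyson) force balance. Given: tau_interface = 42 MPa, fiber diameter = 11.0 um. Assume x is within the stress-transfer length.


Force balance: sigma_f * (pi*d^2/4) = tau * (pi*d) * x  ->  sigma_f = 4 * tau * x / d
sigma_f = 4 * 42 * 173.9 / 11.0 = 2655.9 MPa

2655.9 MPa


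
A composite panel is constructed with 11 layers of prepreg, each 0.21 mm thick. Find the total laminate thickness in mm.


h = n * t_ply = 11 * 0.21 = 2.31 mm

2.31 mm


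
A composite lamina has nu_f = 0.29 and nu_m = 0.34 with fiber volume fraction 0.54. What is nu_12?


nu_12 = nu_f*Vf + nu_m*(1-Vf) = 0.29*0.54 + 0.34*0.46 = 0.313

0.313


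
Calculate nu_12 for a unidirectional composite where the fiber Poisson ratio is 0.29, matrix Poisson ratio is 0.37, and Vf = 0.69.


nu_12 = nu_f*Vf + nu_m*(1-Vf) = 0.29*0.69 + 0.37*0.31 = 0.3148

0.3148


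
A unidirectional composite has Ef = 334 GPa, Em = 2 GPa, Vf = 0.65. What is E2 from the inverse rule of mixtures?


1/E2 = Vf/Ef + (1-Vf)/Em = 0.65/334 + 0.35/2
E2 = 5.65 GPa

5.65 GPa


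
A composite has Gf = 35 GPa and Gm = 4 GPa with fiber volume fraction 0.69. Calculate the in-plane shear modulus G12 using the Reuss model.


1/G12 = Vf/Gf + (1-Vf)/Gm = 0.69/35 + 0.31/4
G12 = 10.29 GPa

10.29 GPa


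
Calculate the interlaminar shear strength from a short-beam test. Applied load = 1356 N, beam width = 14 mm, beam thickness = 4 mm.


ILSS = 3F/(4bh) = 3*1356/(4*14*4) = 18.16 MPa

18.16 MPa
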